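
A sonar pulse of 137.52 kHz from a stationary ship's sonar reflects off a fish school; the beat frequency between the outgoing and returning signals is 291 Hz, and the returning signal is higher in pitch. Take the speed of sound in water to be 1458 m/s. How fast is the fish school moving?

1.54 m/s

Double Doppler shift off a moving reflector: f₂ = f₀ · (v + u)/(v − u) (u > 0 toward emitter).
Returning signal is higher, so f₂ = f₀ + Δf = 137520 + 291 = 137811 Hz.
Rearranging, u = v · (f₂ − f₀)/(f₂ + f₀) = 1458 × 291/275331 ≈ 1.54 m/s.
So the fish school is moving at 1.54 m/s toward the emitter.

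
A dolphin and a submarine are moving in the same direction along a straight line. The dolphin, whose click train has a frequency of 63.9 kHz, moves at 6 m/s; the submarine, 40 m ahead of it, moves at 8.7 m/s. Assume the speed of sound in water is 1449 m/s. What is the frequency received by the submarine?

The submarine is ahead, so the dolphin is moving toward it while the submarine is moving away from the dolphin.
General Doppler shift: f' = f · (v − v_o)/(v − v_s).
f' = 63.9 × (1449 − 8.7)/(1449 − 6) = 63.9 × 1440.3/1443 ≈ 63.8 kHz.

63.8 kHz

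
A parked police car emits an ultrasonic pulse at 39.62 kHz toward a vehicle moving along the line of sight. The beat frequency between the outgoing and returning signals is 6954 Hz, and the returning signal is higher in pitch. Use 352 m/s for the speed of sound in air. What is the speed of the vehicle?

Double Doppler shift off a moving reflector: f₂ = f₀ · (v + u)/(v − u) (u > 0 toward emitter).
Returning signal is higher, so f₂ = f₀ + Δf = 39620 + 6954 = 46574 Hz.
Rearranging, u = v · (f₂ − f₀)/(f₂ + f₀) = 352 × 6954/86194 ≈ 28 m/s.
So the vehicle is moving at 28 m/s toward the emitter.

28 m/s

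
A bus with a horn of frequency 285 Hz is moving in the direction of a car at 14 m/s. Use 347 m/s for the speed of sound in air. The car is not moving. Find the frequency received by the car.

With the source moving toward a stationary observer, f' = f · v/(v − v_s).
f' = 285 × 347/(347 − 14) = 285 × 347/333 ≈ 297 Hz.

297 Hz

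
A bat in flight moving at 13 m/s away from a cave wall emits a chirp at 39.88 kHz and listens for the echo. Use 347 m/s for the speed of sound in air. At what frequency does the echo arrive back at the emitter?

The cave wall receives the sound from a moving source: f₁ = f₀ · v/(v + v_e) = 39.88 × 347/360 ≈ 38.4 kHz.
On the return leg the bat in flight is a moving observer: f₂ = f₁ · (v − v_e)/v = 38.4 × 334/347 ≈ 37.0 kHz.
Equivalently f₂ = f₀ · (v − v_e)/(v + v_e).

37.0 kHz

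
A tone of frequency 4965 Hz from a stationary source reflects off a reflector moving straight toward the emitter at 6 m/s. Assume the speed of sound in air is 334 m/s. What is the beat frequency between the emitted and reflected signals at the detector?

The reflector first receives the wave as a moving observer: f₁ = f₀ · (v + u)/v = 4965 × (334 + 6)/334 ≈ 5054.2 Hz.
On reflection it acts as a source moving toward the stationary detector: f₂ = f₁ · v/(v − u) = 5054.2 × 334/328 ≈ 5146.6 Hz.
Equivalently f₂ = f₀ · (v + u)/(v − u).
Beat frequency: |f₂ − f₀| = 2u·f₀/(v − u) = 2 × 6 × 4965/328 ≈ 182 Hz.

182 Hz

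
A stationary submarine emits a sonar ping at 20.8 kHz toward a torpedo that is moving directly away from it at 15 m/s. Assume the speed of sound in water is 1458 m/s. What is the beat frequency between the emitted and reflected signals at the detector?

At the torpedo (a moving observer), f₁ = f₀ · (v − u)/v = 20.8 × 1443/1458 ≈ 20.586 kHz.
On reflection it acts as a source moving away from the stationary detector: f₂ = f₁ · v/(v + u) = 20.586 × 1458/1473 ≈ 20.376 kHz.
Beat frequency (with f₀ = 20800 Hz): |f₂ − f₀| = 2u·f₀/(v + u) = 2 × 15 × 20800/1473 ≈ 424 Hz.

424 Hz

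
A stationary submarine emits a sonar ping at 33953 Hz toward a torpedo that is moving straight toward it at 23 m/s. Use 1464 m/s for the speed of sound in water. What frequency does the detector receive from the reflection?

35037 Hz

At the torpedo (a moving observer), f₁ = f₀ · (v + u)/v = 33953 × 1487/1464 ≈ 34486 Hz.
The reflection then acts as a moving source: f₂ = f₁ · v/(v − u) ≈ 35037 Hz.
Equivalently f₂ = f₀ · (v + u)/(v − u).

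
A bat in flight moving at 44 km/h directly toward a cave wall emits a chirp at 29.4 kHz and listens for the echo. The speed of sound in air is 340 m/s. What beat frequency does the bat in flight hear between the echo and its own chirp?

44 km/h = 12.22 m/s.
The cave wall receives the sound from a moving source: f₁ = f₀ · v/(v − v_e) = 29.4 × 340/327.78 ≈ 30.50 kHz.
On the return leg the bat in flight is a moving observer: f₂ = f₁ · (v + v_e)/v = 30.50 × 352.22/340 ≈ 31.59 kHz.
Equivalently f₂ = f₀ · (v + v_e)/(v − v_e).
Beat against the emitted tone (with f₀ = 29400 Hz): |f₂ − f₀| = 2v_e·f₀/(v − v_e) = 2 × 12.22 × 29400/327.78 ≈ 2193 Hz.

2193 Hz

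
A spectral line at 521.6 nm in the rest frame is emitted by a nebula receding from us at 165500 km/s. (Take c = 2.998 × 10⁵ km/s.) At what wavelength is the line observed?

β = v/c = 165500/299800 = 0.5520.
Relativistic Doppler for wavelength: λ' = λ₀ · √((1 + β)/(1 − β)).
λ' = 521.6 × √(1.5520/0.4480) = 521.6 × 1.86135 ≈ 970.9 nm.

970.9 nm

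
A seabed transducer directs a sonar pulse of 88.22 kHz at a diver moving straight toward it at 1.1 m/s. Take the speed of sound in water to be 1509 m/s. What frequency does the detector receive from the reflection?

The diver first receives the wave as a moving observer: f₁ = f₀ · (v + u)/v = 88.22 × (1509 + 1.1)/1509 ≈ 88.3 kHz.
On reflection it acts as a source moving toward the stationary detector: f₂ = f₁ · v/(v − u) = 88.3 × 1509/1507.9 ≈ 88.3 kHz.

88.3 kHz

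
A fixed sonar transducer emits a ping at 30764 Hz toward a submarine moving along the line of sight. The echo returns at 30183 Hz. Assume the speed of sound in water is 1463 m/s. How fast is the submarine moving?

Double Doppler shift off a moving reflector: f₂ = f₀ · (v + u)/(v − u) (u > 0 toward emitter).
Rearranging, u = v · (f₂ − f₀)/(f₂ + f₀) = 1463 × -581/60947 ≈ -13.9 m/s.
So the submarine is moving at 13.9 m/s away from the emitter.

13.9 m/s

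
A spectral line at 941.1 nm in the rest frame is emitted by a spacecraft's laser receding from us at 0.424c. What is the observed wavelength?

Relativistic Doppler for wavelength: λ' = λ₀ · √((1 + β)/(1 − β)).
λ' = 941.1 × √(1.4240/0.5760) = 941.1 × 1.57233 ≈ 1479.7 nm.

1479.7 nm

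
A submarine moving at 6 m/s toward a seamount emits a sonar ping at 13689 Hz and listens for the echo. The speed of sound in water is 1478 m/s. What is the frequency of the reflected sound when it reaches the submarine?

The seamount receives the sound from a moving source: f₁ = f₀ · v/(v − v_e) = 13689 × 1478/1472 ≈ 13745 Hz.
On the return leg the submarine is a moving observer: f₂ = f₁ · (v + v_e)/v = 13745 × 1484/1478 ≈ 13801 Hz.
Equivalently f₂ = f₀ · (v + v_e)/(v − v_e).

13801 Hz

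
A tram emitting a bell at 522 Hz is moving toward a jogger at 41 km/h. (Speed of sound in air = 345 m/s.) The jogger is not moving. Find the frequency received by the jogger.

540 Hz

41 km/h = 11.39 m/s.
With the source moving toward a stationary observer, f' = f · v/(v − v_s).
f' = 522 × 345/(345 − 11.39) = 522 × 345/333.6 ≈ 540 Hz.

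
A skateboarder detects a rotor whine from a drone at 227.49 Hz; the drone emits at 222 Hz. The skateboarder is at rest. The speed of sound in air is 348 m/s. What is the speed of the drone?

8.4 m/s

f' > f, so the drone is approaching.
f' = f · v/(v − v_s) ⇒ v_s = v · |1 − f/f'|.
v_s = 348 × |1 − 222/227.49| = 348 × 0.02413 ≈ 8.4 m/s.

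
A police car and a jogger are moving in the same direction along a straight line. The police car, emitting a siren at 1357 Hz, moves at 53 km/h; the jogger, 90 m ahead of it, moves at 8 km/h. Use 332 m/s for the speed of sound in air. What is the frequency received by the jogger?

53 km/h = 14.72 m/s; 8 km/h = 2.222 m/s.
The jogger is ahead, so the police car is moving toward it while the jogger is moving away from the police car.
General Doppler shift: f' = f · (v − v_o)/(v − v_s).
f' = 1357 × (332 − 2.222)/(332 − 14.72) = 1357 × 329.78/317.28 ≈ 1410 Hz.

1410 Hz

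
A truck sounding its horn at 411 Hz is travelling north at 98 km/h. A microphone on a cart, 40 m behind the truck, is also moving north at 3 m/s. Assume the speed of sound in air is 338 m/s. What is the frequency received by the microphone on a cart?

384 Hz

98 km/h = 27.22 m/s.
The microphone on a cart is behind, so the truck is moving away from it while the microphone on a cart is moving toward the truck.
General Doppler shift: f' = f · (v + v_o)/(v + v_s).
f' = 411 × (338 + 3)/(338 + 27.22) = 411 × 341/365.22 ≈ 384 Hz.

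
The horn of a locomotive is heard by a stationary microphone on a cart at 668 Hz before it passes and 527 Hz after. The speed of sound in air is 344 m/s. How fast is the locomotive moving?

f₁/f₂ = (v + v_s)/(v − v_s), so v_s = v · (f₁ − f₂)/(f₁ + f₂).
v_s = 344 × (668 − 527)/(668 + 527) = 344 × 141/1195 ≈ 41 m/s.

41 m/s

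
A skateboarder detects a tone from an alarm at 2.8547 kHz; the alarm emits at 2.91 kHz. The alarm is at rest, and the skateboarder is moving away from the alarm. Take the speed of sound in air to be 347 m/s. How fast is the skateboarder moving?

6.6 m/s

f' = f · (v − v_o)/v ⇒ v_o = v · |f'/f − 1|.
v_o = 347 × |2.8547/2.91 − 1| = 347 × 0.019 ≈ 6.6 m/s.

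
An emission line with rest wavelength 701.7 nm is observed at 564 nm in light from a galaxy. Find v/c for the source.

λ'/λ₀ = 0.8038 < 1 (blueshift), so the source is approaching.
λ'/λ₀ = √((1 − β)/(1 + β)) for an approaching source ⇒ β = (1 − r²)/(1 + r²) with r = λ'/λ₀.
β = (1 − 0.6460)/(1 + 0.6460) ≈ 0.215.

0.215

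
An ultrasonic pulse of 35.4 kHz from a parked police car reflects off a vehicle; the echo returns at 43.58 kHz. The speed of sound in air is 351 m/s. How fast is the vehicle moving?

Double Doppler shift off a moving reflector: f₂ = f₀ · (v + u)/(v − u) (u > 0 toward emitter).
Rearranging, u = v · (f₂ − f₀)/(f₂ + f₀) = 351 × 8.18/78.98 ≈ 36 m/s.
So the vehicle is moving at 36 m/s toward the emitter.

36 m/s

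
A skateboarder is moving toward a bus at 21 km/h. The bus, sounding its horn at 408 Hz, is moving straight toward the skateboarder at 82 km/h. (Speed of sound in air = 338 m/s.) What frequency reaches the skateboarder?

82 km/h = 22.78 m/s; 21 km/h = 5.833 m/s.
General Doppler shift: f' = f · (v + v_o)/(v − v_s).
f' = 408 × (338 + 5.833)/(338 − 22.78) = 408 × 343.83/315.22 ≈ 445 Hz.

445 Hz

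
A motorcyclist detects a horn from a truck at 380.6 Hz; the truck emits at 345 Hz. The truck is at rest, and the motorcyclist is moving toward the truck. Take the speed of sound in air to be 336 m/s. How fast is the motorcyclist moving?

35 m/s

f' = f · (v + v_o)/v ⇒ v_o = v · |f'/f − 1|.
v_o = 336 × |380.6/345 − 1| = 336 × 0.1032 ≈ 35 m/s.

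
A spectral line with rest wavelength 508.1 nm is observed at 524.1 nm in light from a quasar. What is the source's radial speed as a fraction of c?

0.031

λ'/λ₀ = 1.0315 > 1 (redshift), so the source is receding.
λ'/λ₀ = √((1 + β)/(1 − β)) for a receding source ⇒ β = (r² − 1)/(r² + 1) with r = λ'/λ₀.
β = (1.0640 − 1)/(1.0640 + 1) ≈ 0.031.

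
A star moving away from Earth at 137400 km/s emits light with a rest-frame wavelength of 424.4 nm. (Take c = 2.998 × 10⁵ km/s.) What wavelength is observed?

696.3 nm

β = v/c = 137400/299800 = 0.4583.
Relativistic Doppler for wavelength: λ' = λ₀ · √((1 + β)/(1 − β)).
λ' = 424.4 × √(1.4583/0.5417) = 424.4 × 1.64077 ≈ 696.3 nm.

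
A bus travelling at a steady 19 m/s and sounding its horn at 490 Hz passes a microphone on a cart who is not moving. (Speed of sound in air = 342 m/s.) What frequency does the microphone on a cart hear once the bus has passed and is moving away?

Receding: f₂ = f · v/(v + v_s) = 490 × 342/361 ≈ 464 Hz.

464 Hz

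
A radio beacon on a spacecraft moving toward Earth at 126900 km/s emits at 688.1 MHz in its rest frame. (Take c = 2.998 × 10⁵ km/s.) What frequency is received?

1081.0 MHz

β = v/c = 126900/299800 = 0.4233.
Relativistic Doppler for frequency: f' = f₀ · √((1 + β)/(1 − β)).
f' = 688.1 × √(1.4233/0.5767) = 688.1 × 1.57096 ≈ 1081.0 MHz.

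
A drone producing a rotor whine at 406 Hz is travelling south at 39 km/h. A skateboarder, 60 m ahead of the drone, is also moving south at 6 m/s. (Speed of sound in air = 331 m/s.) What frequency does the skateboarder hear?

39 km/h = 10.83 m/s.
The skateboarder is ahead, so the drone is moving toward it while the skateboarder is moving away from the drone.
General Doppler shift: f' = f · (v − v_o)/(v − v_s).
f' = 406 × (331 − 6)/(331 − 10.83) = 406 × 325/320.17 ≈ 412 Hz.

412 Hz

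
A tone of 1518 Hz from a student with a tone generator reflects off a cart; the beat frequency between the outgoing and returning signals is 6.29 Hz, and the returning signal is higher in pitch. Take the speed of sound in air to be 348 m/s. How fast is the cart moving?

Double Doppler shift off a moving reflector: f₂ = f₀ · (v + u)/(v − u) (u > 0 toward emitter).
Returning signal is higher, so f₂ = f₀ + Δf = 1518 + 6.29 = 1524.29 Hz.
Rearranging, u = v · (f₂ − f₀)/(f₂ + f₀) = 348 × 6.29/3042.29 ≈ 0.72 m/s.
So the cart is moving at 0.72 m/s toward the emitter.

0.72 m/s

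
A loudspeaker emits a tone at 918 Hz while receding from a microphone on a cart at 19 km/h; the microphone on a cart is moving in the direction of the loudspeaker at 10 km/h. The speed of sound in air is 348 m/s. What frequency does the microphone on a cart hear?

19 km/h = 5.278 m/s; 10 km/h = 2.778 m/s.
With source receding and observer approaching, f' = f · (v + v_o)/(v + v_s).
f' = 918 × (348 + 2.778)/(348 + 5.278) = 918 × 350.78/353.28 ≈ 912 Hz.

912 Hz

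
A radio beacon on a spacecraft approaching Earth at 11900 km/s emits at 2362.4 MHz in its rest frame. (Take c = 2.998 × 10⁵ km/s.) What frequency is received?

β = v/c = 11900/299800 = 0.0397.
Relativistic Doppler for frequency: f' = f₀ · √((1 + β)/(1 − β)).
f' = 2362.4 × √(1.0397/0.9603) = 2362.4 × 1.04051 ≈ 2458.1 MHz.

2458.1 MHz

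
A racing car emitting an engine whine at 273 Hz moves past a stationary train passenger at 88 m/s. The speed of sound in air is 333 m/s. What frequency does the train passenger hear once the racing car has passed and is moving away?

Receding: f₂ = f · v/(v + v_s) = 273 × 333/421 ≈ 216 Hz.

216 Hz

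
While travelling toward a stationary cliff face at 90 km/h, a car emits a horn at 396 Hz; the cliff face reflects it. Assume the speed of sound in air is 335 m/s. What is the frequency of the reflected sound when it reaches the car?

90 km/h = 25 m/s.
The cliff face receives the sound from a moving source: f₁ = f₀ · v/(v − v_e) = 396 × 335/310 ≈ 428 Hz.
On the return leg the car is a moving observer: f₂ = f₁ · (v + v_e)/v = 428 × 360/335 ≈ 460 Hz.

460 Hz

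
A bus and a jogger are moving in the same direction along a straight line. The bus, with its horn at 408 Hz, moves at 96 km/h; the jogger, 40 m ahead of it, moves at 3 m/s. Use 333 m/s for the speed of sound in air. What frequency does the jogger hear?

440 Hz

96 km/h = 26.67 m/s.
The jogger is ahead, so the bus is moving toward it while the jogger is moving away from the bus.
General Doppler shift: f' = f · (v − v_o)/(v − v_s).
f' = 408 × (333 − 3)/(333 − 26.67) = 408 × 330/306.33 ≈ 440 Hz.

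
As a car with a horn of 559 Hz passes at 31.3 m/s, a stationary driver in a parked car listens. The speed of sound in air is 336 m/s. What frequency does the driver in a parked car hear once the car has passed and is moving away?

Receding: f₂ = f · v/(v + v_s) = 559 × 336/367.3 ≈ 511 Hz.

511 Hz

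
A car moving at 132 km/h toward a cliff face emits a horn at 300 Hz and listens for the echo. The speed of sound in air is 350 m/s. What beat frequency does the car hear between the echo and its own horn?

70 Hz

132 km/h = 36.67 m/s.
The cliff face receives the sound from a moving source: f₁ = f₀ · v/(v − v_e) = 300 × 350/313.33 ≈ 335.1 Hz.
On the return leg the car is a moving observer: f₂ = f₁ · (v + v_e)/v = 335.1 × 386.67/350 ≈ 370.2 Hz.
Beat against the emitted tone: |f₂ − f₀| = 2v_e·f₀/(v − v_e) = 2 × 36.67 × 300/313.33 ≈ 70 Hz.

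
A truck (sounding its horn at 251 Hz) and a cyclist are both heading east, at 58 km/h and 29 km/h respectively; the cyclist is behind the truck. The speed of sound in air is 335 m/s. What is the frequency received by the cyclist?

245 Hz

58 km/h = 16.11 m/s; 29 km/h = 8.056 m/s.
The cyclist is behind, so the truck is moving away from it while the cyclist is moving toward the truck.
Both move, so f' = f · (v + v_o)/(v + v_s).
f' = 251 × (335 + 8.056)/(335 + 16.11) = 251 × 343.06/351.11 ≈ 245 Hz.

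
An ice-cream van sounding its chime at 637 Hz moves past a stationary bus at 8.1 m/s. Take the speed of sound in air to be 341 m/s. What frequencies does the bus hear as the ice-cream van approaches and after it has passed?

Approaching: f₁ = f · v/(v − v_s) = 637 × 341/332.9 ≈ 652 Hz.
Receding: f₂ = f · v/(v + v_s) = 637 × 341/349.1 ≈ 622 Hz.

652 Hz approaching; 622 Hz receding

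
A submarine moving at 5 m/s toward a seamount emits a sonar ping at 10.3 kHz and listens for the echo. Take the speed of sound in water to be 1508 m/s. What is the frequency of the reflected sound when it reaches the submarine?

10.37 kHz

The seamount receives the sound from a moving source: f₁ = f₀ · v/(v − v_e) = 10.3 × 1508/1503 ≈ 10.33 kHz.
On the return leg the submarine is a moving observer: f₂ = f₁ · (v + v_e)/v = 10.33 × 1513/1508 ≈ 10.37 kHz.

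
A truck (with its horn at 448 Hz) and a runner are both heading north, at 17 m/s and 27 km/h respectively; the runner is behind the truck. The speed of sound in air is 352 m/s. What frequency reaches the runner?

27 km/h = 7.5 m/s.
The runner is behind, so the truck is moving away from it while the runner is moving toward the truck.
Both move, so f' = f · (v + v_o)/(v + v_s).
f' = 448 × (352 + 7.5)/(352 + 17) = 448 × 359.5/369 ≈ 436 Hz.

436 Hz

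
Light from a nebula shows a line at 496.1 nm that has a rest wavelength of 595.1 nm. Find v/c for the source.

0.180

λ'/λ₀ = 0.8336 < 1 (blueshift), so the source is approaching.
λ'/λ₀ = √((1 − β)/(1 + β)) for an approaching source ⇒ β = (1 − r²)/(1 + r²) with r = λ'/λ₀.
β = (1 − 0.6950)/(1 + 0.6950) ≈ 0.180.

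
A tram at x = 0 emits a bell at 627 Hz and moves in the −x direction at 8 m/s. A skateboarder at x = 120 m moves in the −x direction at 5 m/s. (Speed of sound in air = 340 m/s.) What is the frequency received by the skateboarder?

The observer lies on the +x side, so the source is heading away from the observer and the observer is heading toward the source.
Both move, so f' = f · (v + v_o)/(v + v_s).
f' = 627 × (340 + 5)/(340 + 8) = 627 × 345/348 ≈ 622 Hz.

622 Hz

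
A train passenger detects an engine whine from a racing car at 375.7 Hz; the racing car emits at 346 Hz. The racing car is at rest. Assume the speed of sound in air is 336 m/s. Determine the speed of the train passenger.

29 m/s

f' > f, so the train passenger is approaching.
f' = f · (v + v_o)/v ⇒ v_o = v · |f'/f − 1|.
v_o = 336 × |375.7/346 − 1| = 336 × 0.08584 ≈ 29 m/s.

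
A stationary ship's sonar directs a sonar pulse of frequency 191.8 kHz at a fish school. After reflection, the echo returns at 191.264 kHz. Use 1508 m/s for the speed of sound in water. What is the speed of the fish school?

2.11 m/s

Double Doppler shift off a moving reflector: f₂ = f₀ · (v + u)/(v − u) (u > 0 toward emitter).
Rearranging, u = v · (f₂ − f₀)/(f₂ + f₀) = 1508 × -0.536/383.064 ≈ -2.11 m/s.
So the fish school is moving at 2.11 m/s away from the emitter.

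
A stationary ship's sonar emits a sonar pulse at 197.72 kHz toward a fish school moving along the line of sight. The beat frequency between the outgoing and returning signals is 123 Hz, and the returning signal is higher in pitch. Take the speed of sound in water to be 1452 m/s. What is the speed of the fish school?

0.45 m/s

Double Doppler shift off a moving reflector: f₂ = f₀ · (v + u)/(v − u) (u > 0 toward emitter).
Returning signal is higher, so f₂ = f₀ + Δf = 197720 + 123 = 197843 Hz.
Rearranging, u = v · (f₂ − f₀)/(f₂ + f₀) = 1452 × 123/395563 ≈ 0.45 m/s.
So the fish school is moving at 0.45 m/s toward the emitter.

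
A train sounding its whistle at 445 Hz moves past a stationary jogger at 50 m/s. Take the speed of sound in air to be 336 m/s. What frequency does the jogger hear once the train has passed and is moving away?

Receding: f₂ = f · v/(v + v_s) = 445 × 336/386 ≈ 387 Hz.

387 Hz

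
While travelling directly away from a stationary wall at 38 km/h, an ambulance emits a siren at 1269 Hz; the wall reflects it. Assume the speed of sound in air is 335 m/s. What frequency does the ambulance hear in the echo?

1191 Hz

38 km/h = 10.56 m/s.
The wall receives the sound from a moving source: f₁ = f₀ · v/(v + v_e) = 1269 × 335/345.56 ≈ 1230 Hz.
On the return leg the ambulance is a moving observer: f₂ = f₁ · (v − v_e)/v = 1230 × 324.44/335 ≈ 1191 Hz.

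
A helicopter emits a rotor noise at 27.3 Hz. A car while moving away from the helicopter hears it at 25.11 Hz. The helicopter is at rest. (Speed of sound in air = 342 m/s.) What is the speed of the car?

27 m/s

f' = f · (v − v_o)/v ⇒ v_o = v · |f'/f − 1|.
v_o = 342 × |25.11/27.3 − 1| = 342 × 0.08022 ≈ 27 m/s.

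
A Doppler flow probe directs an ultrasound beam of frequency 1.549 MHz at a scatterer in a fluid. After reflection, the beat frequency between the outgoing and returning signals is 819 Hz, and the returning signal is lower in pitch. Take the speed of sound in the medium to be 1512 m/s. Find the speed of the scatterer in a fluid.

0.40 m/s

Double Doppler shift off a moving reflector: f₂ = f₀ · (v + u)/(v − u) (u > 0 toward emitter).
Returning signal is lower, so f₂ = f₀ − Δf = 1549000 − 819 = 1548181 Hz.
Rearranging, u = v · (f₂ − f₀)/(f₂ + f₀) = 1512 × -819/3097181 ≈ -0.40 m/s.
So the scatterer in a fluid is moving at 0.40 m/s away from the emitter.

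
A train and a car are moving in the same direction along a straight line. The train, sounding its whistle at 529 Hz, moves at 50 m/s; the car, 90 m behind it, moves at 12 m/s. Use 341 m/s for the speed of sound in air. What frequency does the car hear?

478 Hz

The car is behind, so the train is moving away from it while the car is moving toward the train.
General Doppler shift: f' = f · (v + v_o)/(v + v_s).
f' = 529 × (341 + 12)/(341 + 50) = 529 × 353/391 ≈ 478 Hz.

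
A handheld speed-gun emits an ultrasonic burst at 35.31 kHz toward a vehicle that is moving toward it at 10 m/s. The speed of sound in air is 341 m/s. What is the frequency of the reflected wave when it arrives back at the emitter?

The vehicle first receives the wave as a moving observer: f₁ = f₀ · (v + u)/v = 35.31 × (341 + 10)/341 ≈ 36.3 kHz.
On reflection it acts as a source moving toward the stationary detector: f₂ = f₁ · v/(v − u) = 36.3 × 341/331 ≈ 37.4 kHz.
Equivalently f₂ = f₀ · (v + u)/(v − u).

37.4 kHz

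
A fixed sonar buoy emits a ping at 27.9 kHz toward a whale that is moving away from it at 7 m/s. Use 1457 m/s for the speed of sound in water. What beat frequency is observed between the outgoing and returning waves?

267 Hz

At the whale (a moving observer), f₁ = f₀ · (v − u)/v = 27.9 × 1450/1457 ≈ 27.766 kHz.
On reflection it acts as a source moving away from the stationary detector: f₂ = f₁ · v/(v + u) = 27.766 × 1457/1464 ≈ 27.633 kHz.
Beat frequency (with f₀ = 27900 Hz): |f₂ − f₀| = 2u·f₀/(v + u) = 2 × 7 × 27900/1464 ≈ 267 Hz.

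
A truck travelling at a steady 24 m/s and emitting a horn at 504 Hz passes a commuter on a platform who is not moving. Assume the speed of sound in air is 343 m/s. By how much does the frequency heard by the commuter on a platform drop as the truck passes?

70.9 Hz

Approaching: f₁ = f · v/(v − v_s) = 504 × 343/319 ≈ 541.9 Hz.
Receding: f₂ = f · v/(v + v_s) = 504 × 343/367 ≈ 471.0 Hz.
Drop: f₁ − f₂ = 2f·v·v_s/(v² − v_s²) = 2 × 504 × 343 × 24/(343² − 24²) ≈ 70.9 Hz.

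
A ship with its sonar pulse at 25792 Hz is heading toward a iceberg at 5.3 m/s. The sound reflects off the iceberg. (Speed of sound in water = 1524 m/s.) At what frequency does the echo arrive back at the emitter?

25972 Hz

The iceberg receives the sound from a moving source: f₁ = f₀ · v/(v − v_e) = 25792 × 1524/1518.7 ≈ 25882 Hz.
On the return leg the ship is a moving observer: f₂ = f₁ · (v + v_e)/v = 25882 × 1529.3/1524 ≈ 25972 Hz.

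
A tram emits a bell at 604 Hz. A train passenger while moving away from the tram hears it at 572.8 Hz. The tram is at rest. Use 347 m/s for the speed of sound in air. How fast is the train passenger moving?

17.9 m/s

f' = f · (v − v_o)/v ⇒ v_o = v · |f'/f − 1|.
v_o = 347 × |572.8/604 − 1| = 347 × 0.05166 ≈ 17.9 m/s.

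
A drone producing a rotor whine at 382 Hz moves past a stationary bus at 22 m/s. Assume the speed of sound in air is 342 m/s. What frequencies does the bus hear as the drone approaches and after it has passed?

Approaching: f₁ = f · v/(v − v_s) = 382 × 342/320 ≈ 408 Hz.
Receding: f₂ = f · v/(v + v_s) = 382 × 342/364 ≈ 359 Hz.

408 Hz approaching; 359 Hz receding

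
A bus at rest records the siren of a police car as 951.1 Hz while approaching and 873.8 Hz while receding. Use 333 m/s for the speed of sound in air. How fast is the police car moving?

f₁/f₂ = (v + v_s)/(v − v_s), so v_s = v · (f₁ − f₂)/(f₁ + f₂).
v_s = 333 × (951.1 − 873.8)/(951.1 + 873.8) = 333 × 77.3/1824.9 ≈ 14.1 m/s.

14.1 m/s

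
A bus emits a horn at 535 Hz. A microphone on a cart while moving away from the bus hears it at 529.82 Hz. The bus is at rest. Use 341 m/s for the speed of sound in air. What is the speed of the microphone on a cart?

f' = f · (v − v_o)/v ⇒ v_o = v · |f'/f − 1|.
v_o = 341 × |529.82/535 − 1| = 341 × 0.009682 ≈ 3.3 m/s.

3.3 m/s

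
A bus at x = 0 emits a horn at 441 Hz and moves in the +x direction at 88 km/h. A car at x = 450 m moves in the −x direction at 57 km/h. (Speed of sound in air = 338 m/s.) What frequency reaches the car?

88 km/h = 24.44 m/s; 57 km/h = 15.83 m/s.
The observer lies on the +x side, so the source is heading toward the observer and the observer is heading toward the source.
Both move, so f' = f · (v + v_o)/(v − v_s).
f' = 441 × (338 + 15.83)/(338 − 24.44) = 441 × 353.83/313.56 ≈ 498 Hz.

498 Hz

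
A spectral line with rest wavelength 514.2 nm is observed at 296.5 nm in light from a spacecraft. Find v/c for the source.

0.501c

λ'/λ₀ = 0.5766 < 1 (blueshift), so the source is approaching.
λ'/λ₀ = √((1 − β)/(1 + β)) for an approaching source ⇒ β = (1 − r²)/(1 + r²) with r = λ'/λ₀.
β = (1 − 0.3325)/(1 + 0.3325) ≈ 0.501.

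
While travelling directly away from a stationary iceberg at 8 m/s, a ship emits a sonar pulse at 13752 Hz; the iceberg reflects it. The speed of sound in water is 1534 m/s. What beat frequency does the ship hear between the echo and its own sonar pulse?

The iceberg receives the sound from a moving source: f₁ = f₀ · v/(v + v_e) = 13752 × 1534/1542 ≈ 13680.7 Hz.
On the return leg the ship is a moving observer: f₂ = f₁ · (v − v_e)/v = 13680.7 × 1526/1534 ≈ 13609.3 Hz.
Beat against the emitted tone: |f₂ − f₀| = 2v_e·f₀/(v + v_e) = 2 × 8 × 13752/1542 ≈ 143 Hz.

143 Hz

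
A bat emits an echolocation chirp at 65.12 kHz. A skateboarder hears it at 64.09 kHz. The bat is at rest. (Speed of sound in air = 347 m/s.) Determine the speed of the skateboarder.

f' < f, so the skateboarder is receding.
f' = f · (v − v_o)/v ⇒ v_o = v · |f'/f − 1|.
v_o = 347 × |64.09/65.12 − 1| = 347 × 0.01582 ≈ 5.5 m/s.

5.5 m/s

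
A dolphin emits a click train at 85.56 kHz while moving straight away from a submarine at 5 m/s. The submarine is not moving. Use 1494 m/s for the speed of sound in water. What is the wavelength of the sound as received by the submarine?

1.8 cm

Moving source, stationary observer: f' = f · v/(v + v_s) since the source is receding.
f' = 85.56 × 1494/(1494 + 5) ≈ 85.3 kHz.
λ' = v/f' = 1494/85274.6 ≈ 1.8 cm.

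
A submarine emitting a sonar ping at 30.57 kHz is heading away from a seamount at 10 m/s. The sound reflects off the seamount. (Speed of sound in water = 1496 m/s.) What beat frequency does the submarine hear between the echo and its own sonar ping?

The seamount receives the sound from a moving source: f₁ = f₀ · v/(v + v_e) = 30.57 × 1496/1506 ≈ 30.367 kHz.
On the return leg the submarine is a moving observer: f₂ = f₁ · (v − v_e)/v = 30.367 × 1486/1496 ≈ 30.164 kHz.
Beat against the emitted tone (with f₀ = 30570 Hz): |f₂ − f₀| = 2v_e·f₀/(v + v_e) = 2 × 10 × 30570/1506 ≈ 406 Hz.

406 Hz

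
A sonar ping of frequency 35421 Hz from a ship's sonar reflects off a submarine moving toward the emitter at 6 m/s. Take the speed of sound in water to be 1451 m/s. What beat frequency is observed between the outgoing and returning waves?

The submarine first receives the wave as a moving observer: f₁ = f₀ · (v + u)/v = 35421 × (1451 + 6)/1451 ≈ 35567 Hz.
The reflection then acts as a moving source: f₂ = f₁ · v/(v − u) ≈ 35715 Hz.
Beat frequency: |f₂ − f₀| = 2u·f₀/(v − u) = 2 × 6 × 35421/1445 ≈ 294 Hz.

294 Hz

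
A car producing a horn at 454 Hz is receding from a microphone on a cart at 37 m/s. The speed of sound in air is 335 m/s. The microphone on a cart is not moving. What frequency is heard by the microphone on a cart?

Moving source, stationary observer: f' = f · v/(v + v_s) since the source is receding.
f' = 454 × 335/(335 + 37) = 454 × 335/372 ≈ 409 Hz.

409 Hz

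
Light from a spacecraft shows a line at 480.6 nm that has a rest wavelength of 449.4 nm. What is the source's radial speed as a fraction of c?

λ'/λ₀ = 1.0694 > 1 (redshift), so the source is receding.
λ'/λ₀ = √((1 + β)/(1 − β)) for a receding source ⇒ β = (r² − 1)/(r² + 1) with r = λ'/λ₀.
β = (1.1437 − 1)/(1.1437 + 1) ≈ 0.067.

0.067c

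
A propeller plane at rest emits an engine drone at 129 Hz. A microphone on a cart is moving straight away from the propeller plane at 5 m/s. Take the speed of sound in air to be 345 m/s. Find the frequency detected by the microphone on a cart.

127 Hz

Only the observer moves, away from the source, so f' = f · (v − v_o)/v.
f' = 129 × (345 − 5)/345 = 129 × 340/345 ≈ 127 Hz.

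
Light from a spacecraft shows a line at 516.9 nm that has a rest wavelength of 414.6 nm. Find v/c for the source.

λ'/λ₀ = 1.2467 > 1 (redshift), so the source is receding.
λ'/λ₀ = √((1 + β)/(1 − β)) for a receding source ⇒ β = (r² − 1)/(r² + 1) with r = λ'/λ₀.
β = (1.5544 − 1)/(1.5544 + 1) ≈ 0.217.

0.217c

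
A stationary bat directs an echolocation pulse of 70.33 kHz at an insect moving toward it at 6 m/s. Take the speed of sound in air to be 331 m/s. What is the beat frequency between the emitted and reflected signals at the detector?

The insect first receives the wave as a moving observer: f₁ = f₀ · (v + u)/v = 70.33 × (331 + 6)/331 ≈ 71.60 kHz.
The reflection then acts as a moving source: f₂ = f₁ · v/(v − u) ≈ 72.93 kHz.
Equivalently f₂ = f₀ · (v + u)/(v − u).
Beat frequency (with f₀ = 70330 Hz): |f₂ − f₀| = 2u·f₀/(v − u) = 2 × 6 × 70330/325 ≈ 2597 Hz.

2597 Hz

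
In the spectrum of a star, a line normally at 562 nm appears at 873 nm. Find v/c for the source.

λ'/λ₀ = 1.5534 > 1 (redshift), so the source is receding.
λ'/λ₀ = √((1 + β)/(1 − β)) for a receding source ⇒ β = (r² − 1)/(r² + 1) with r = λ'/λ₀.
β = (2.4130 − 1)/(2.4130 + 1) ≈ 0.414.

0.414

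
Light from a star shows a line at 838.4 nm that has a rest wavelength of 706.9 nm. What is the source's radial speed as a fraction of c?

0.169

λ'/λ₀ = 1.1860 > 1 (redshift), so the source is receding.
λ'/λ₀ = √((1 + β)/(1 − β)) for a receding source ⇒ β = (r² − 1)/(r² + 1) with r = λ'/λ₀.
β = (1.4067 − 1)/(1.4067 + 1) ≈ 0.169.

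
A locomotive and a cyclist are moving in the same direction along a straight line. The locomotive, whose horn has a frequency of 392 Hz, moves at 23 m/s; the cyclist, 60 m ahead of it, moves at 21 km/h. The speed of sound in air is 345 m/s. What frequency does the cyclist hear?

21 km/h = 5.833 m/s.
The cyclist is ahead, so the locomotive is moving toward it while the cyclist is moving away from the locomotive.
With source approaching and observer receding, f' = f · (v − v_o)/(v − v_s).
f' = 392 × (345 − 5.833)/(345 − 23) = 392 × 339.17/322 ≈ 413 Hz.

413 Hz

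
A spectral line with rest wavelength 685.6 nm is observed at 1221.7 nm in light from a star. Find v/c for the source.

λ'/λ₀ = 1.7819 > 1 (redshift), so the source is receding.
λ'/λ₀ = √((1 + β)/(1 − β)) for a receding source ⇒ β = (r² − 1)/(r² + 1) with r = λ'/λ₀.
β = (3.1753 − 1)/(3.1753 + 1) ≈ 0.521.

0.521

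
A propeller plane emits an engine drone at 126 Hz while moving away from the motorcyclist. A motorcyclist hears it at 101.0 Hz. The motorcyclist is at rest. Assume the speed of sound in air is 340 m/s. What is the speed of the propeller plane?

f' = f · v/(v + v_s) ⇒ v_s = v · |1 − f/f'|.
v_s = 340 × |1 − 126/101.0| = 340 × 0.2475 ≈ 84 m/s.

84 m/s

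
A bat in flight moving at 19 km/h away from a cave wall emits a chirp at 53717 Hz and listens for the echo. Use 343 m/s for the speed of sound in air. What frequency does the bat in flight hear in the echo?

19 km/h = 5.278 m/s.
The cave wall receives the sound from a moving source: f₁ = f₀ · v/(v + v_e) = 53717 × 343/348.28 ≈ 52903 Hz.
On the return leg the bat in flight is a moving observer: f₂ = f₁ · (v − v_e)/v = 52903 × 337.72/343 ≈ 52089 Hz.

52089 Hz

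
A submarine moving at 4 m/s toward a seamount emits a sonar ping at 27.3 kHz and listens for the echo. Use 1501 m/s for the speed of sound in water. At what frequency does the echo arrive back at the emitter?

27.4 kHz

The seamount receives the sound from a moving source: f₁ = f₀ · v/(v − v_e) = 27.3 × 1501/1497 ≈ 27.4 kHz.
On the return leg the submarine is a moving observer: f₂ = f₁ · (v + v_e)/v = 27.4 × 1505/1501 ≈ 27.4 kHz.
Equivalently f₂ = f₀ · (v + v_e)/(v − v_e).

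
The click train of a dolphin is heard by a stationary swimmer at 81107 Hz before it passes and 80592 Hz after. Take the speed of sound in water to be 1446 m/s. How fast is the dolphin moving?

f₁/f₂ = (v + v_s)/(v − v_s), so v_s = v · (f₁ − f₂)/(f₁ + f₂).
v_s = 1446 × (81107 − 80592)/(81107 + 80592) = 1446 × 515/161699 ≈ 4.6 m/s.

4.6 m/s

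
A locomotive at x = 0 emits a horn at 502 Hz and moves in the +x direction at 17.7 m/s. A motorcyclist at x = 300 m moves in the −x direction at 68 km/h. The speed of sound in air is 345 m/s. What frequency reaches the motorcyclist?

558 Hz

68 km/h = 18.89 m/s.
The observer lies on the +x side, so the source is heading toward the observer and the observer is heading toward the source.
General Doppler shift: f' = f · (v + v_o)/(v − v_s).
f' = 502 × (345 + 18.89)/(345 − 17.7) = 502 × 363.89/327.3 ≈ 558 Hz.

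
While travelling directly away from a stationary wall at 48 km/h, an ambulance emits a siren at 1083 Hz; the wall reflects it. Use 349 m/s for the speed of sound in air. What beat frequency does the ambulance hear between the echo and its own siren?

80 Hz

48 km/h = 13.33 m/s.
The wall receives the sound from a moving source: f₁ = f₀ · v/(v + v_e) = 1083 × 349/362.33 ≈ 1043.1 Hz.
On the return leg the ambulance is a moving observer: f₂ = f₁ · (v − v_e)/v = 1043.1 × 335.67/349 ≈ 1003.3 Hz.
Equivalently f₂ = f₀ · (v − v_e)/(v + v_e).
Beat against the emitted tone: |f₂ − f₀| = 2v_e·f₀/(v + v_e) = 2 × 13.33 × 1083/362.33 ≈ 80 Hz.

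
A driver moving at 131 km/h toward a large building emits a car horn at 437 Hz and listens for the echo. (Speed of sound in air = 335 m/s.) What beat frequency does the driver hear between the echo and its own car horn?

131 km/h = 36.39 m/s.
The large building receives the sound from a moving source: f₁ = f₀ · v/(v − v_e) = 437 × 335/298.61 ≈ 490.3 Hz.
On the return leg the driver is a moving observer: f₂ = f₁ · (v + v_e)/v = 490.3 × 371.39/335 ≈ 543.5 Hz.
Equivalently f₂ = f₀ · (v + v_e)/(v − v_e).
Beat against the emitted tone: |f₂ − f₀| = 2v_e·f₀/(v − v_e) = 2 × 36.39 × 437/298.61 ≈ 107 Hz.

107 Hz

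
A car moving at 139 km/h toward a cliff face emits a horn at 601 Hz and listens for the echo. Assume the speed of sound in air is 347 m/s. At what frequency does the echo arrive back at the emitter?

139 km/h = 38.61 m/s.
The cliff face receives the sound from a moving source: f₁ = f₀ · v/(v − v_e) = 601 × 347/308.39 ≈ 676 Hz.
On the return leg the car is a moving observer: f₂ = f₁ · (v + v_e)/v = 676 × 385.61/347 ≈ 751 Hz.

751 Hz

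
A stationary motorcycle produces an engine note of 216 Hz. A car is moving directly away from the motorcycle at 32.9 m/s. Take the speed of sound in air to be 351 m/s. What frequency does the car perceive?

196 Hz

Moving observer, stationary source: f' = f · (v − v_o)/v.
f' = 216 × (351 − 32.9)/351 = 216 × 318.1/351 ≈ 196 Hz.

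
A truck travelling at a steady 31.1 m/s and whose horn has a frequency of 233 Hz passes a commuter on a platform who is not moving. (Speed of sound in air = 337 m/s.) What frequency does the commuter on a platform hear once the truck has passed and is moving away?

213 Hz

Receding: f₂ = f · v/(v + v_s) = 233 × 337/368.1 ≈ 213 Hz.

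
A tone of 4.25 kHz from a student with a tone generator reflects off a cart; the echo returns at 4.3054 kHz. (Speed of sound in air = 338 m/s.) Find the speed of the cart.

Double Doppler shift off a moving reflector: f₂ = f₀ · (v + u)/(v − u) (u > 0 toward emitter).
Rearranging, u = v · (f₂ − f₀)/(f₂ + f₀) = 338 × 0.0554/8.5554 ≈ 2.19 m/s.
So the cart is moving at 2.19 m/s toward the emitter.

2.19 m/s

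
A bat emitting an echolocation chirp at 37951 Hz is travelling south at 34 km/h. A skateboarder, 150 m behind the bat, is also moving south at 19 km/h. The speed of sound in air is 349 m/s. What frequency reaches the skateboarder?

37510 Hz

34 km/h = 9.444 m/s; 19 km/h = 5.278 m/s.
The skateboarder is behind, so the bat is moving away from it while the skateboarder is moving toward the bat.
Both move, so f' = f · (v + v_o)/(v + v_s).
f' = 37951 × (349 + 5.278)/(349 + 9.444) = 37951 × 354.28/358.44 ≈ 37510 Hz.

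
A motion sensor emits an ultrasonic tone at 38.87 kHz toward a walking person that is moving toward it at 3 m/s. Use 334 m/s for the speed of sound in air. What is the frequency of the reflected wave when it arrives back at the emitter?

39.6 kHz

At the walking person (a moving observer), f₁ = f₀ · (v + u)/v = 38.87 × 337/334 ≈ 39.2 kHz.
The reflection then acts as a moving source: f₂ = f₁ · v/(v − u) ≈ 39.6 kHz.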